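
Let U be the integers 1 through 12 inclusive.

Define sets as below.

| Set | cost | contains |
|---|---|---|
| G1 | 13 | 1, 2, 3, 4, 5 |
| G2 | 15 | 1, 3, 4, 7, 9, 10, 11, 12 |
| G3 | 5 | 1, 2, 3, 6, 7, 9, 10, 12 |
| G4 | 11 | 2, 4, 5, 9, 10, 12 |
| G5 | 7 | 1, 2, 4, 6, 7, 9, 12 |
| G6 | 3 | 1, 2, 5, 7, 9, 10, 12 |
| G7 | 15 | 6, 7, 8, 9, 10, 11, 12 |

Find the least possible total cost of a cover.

G1, G7 together cover every element (G1 ∪ G7 = {1, 2, 3, 4, 5, 6, 7, 8, 9, 10, 11, 12}); total cost 13 + 15 = 28.
The greedy pick G6, G3, G5, G7 costs 30; no covering selection beats 28.

28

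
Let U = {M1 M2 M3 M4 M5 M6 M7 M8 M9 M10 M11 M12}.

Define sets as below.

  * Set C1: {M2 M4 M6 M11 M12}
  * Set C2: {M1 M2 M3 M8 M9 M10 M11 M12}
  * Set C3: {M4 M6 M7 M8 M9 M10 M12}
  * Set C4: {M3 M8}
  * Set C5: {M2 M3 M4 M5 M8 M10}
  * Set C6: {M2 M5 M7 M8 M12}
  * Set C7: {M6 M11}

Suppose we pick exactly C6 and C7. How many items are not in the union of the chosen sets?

Union of C6, C7 = {M2, M5, M6, M7, M8, M11, M12}.
Not covered: M1, M3, M4, M9, M10 — 5 items.

5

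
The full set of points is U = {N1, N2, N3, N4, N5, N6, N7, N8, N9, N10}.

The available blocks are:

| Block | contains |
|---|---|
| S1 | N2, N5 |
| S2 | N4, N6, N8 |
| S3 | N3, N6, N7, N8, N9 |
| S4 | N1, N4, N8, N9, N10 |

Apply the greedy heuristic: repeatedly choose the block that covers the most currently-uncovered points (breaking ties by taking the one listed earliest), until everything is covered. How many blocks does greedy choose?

3

Greedy: pick S3 (covers 5 new) → pick S4 (covers 3 new) → pick S1 (covers 2 new). Total picks: 3.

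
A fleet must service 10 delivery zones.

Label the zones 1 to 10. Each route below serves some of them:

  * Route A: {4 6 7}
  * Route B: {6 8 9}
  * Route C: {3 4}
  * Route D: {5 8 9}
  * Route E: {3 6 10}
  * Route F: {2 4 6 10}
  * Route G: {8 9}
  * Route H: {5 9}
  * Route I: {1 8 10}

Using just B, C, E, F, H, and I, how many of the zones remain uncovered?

Union of B, C, E, F, H, I = {1, 2, 3, 4, 5, 6, 8, 9, 10}.
Not covered: 7 — 1 zone.

1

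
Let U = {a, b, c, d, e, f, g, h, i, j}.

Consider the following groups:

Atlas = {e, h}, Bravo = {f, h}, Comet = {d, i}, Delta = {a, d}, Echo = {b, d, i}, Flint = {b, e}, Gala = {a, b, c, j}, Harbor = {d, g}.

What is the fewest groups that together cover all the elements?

Bravo, Comet, Flint, Gala, and Harbor cover everything between them: the union {a, b, c, d, e, f, g, h, i, j} is all of U.
No 4 of the 8 groups cover everything (all 70 combinations miss at least one element), so 5 is optimal.

5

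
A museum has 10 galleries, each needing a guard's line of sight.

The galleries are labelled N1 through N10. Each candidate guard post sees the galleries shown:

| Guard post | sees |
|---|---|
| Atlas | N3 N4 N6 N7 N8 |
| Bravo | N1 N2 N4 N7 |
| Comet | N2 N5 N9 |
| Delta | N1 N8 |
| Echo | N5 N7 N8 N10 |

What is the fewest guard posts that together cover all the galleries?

Take {Atlas, Comet, Delta, Echo}. Their union is {N1, N2, N3, N4, N5, N6, N7, N8, N9, N10}, which is all 10 galleries.
No 3 of the 5 guard posts cover everything (all 10 combinations miss at least one gallery), so 4 is optimal.

4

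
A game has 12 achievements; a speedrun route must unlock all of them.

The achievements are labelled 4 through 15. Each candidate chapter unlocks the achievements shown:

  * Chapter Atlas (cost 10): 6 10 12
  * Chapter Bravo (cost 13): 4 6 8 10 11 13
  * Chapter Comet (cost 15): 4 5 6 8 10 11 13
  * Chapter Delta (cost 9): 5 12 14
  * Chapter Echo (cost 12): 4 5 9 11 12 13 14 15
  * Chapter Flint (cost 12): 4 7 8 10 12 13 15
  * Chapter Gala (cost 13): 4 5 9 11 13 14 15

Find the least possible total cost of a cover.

Atlas, Echo, Flint together cover every achievement (Atlas ∪ Echo ∪ Flint = {4, 5, 6, 7, 8, 9, 10, 11, 12, 13, 14, 15}); total cost 10 + 12 + 12 = 34.
No covering selection has total cost below 34.

34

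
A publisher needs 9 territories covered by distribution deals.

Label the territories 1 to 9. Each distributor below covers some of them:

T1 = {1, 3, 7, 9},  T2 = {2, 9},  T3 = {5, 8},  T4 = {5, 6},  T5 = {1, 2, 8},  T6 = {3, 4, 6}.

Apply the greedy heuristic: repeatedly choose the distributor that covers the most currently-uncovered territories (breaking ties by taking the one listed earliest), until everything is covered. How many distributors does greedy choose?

4

Greedy: pick T1 (covers 4 new) → pick T3 (covers 2 new) → pick T6 (covers 2 new) → pick T2 (covers 1 new). Total picks: 4.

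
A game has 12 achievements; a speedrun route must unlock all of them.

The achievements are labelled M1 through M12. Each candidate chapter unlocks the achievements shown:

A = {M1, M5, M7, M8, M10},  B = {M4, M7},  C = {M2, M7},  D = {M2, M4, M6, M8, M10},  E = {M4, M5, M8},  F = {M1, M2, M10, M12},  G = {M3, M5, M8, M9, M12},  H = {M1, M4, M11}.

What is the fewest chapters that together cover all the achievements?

4

Take {A, D, G, H}. Their union is {M1, M2, M3, M4, M5, M6, M7, M8, M9, M10, M11, M12}, which is all 12 achievements.
No 3 of the 8 chapters cover everything (all 56 combinations miss at least one achievement), so 4 is optimal.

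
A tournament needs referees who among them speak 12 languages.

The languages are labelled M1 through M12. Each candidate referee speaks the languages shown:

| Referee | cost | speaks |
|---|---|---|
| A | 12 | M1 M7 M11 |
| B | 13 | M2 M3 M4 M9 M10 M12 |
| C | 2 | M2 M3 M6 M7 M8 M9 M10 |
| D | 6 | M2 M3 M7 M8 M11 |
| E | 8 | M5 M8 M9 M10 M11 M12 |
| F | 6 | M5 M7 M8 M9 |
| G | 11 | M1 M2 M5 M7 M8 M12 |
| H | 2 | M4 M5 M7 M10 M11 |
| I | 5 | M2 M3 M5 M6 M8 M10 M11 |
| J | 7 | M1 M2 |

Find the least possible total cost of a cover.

15

C, G, H together cover every language (C ∪ G ∪ H = {M1, M2, M3, M4, M5, M6, M7, M8, M9, M10, M11, M12}); total cost 2 + 11 + 2 = 15.
No covering selection has total cost below 15.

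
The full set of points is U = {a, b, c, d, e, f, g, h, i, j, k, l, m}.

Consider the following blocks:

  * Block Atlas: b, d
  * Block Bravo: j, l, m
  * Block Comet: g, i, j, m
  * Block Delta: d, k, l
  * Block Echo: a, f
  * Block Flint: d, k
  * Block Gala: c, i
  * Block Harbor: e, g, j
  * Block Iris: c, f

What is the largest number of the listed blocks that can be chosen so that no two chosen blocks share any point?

Atlas, Echo, Gala, Harbor are pairwise disjoint (Atlas={b,d}; Echo={a,f}; Gala={c,i}; Harbor={e,g,j}).
Every remaining block overlaps one of these, and no 5 of the listed blocks are pairwise disjoint, so 4 is the maximum.

4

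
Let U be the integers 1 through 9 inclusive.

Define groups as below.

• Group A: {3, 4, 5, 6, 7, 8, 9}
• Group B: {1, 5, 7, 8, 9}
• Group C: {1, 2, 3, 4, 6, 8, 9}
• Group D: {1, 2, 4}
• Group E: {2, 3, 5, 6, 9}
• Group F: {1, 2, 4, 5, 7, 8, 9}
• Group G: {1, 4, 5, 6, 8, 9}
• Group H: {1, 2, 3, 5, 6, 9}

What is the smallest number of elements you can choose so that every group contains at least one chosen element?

2

T = {1, 5} meets every group (each contains at least one member of T), and |T| = 2.
No single element lies in every group, so at least 2 are needed and 2 is optimal.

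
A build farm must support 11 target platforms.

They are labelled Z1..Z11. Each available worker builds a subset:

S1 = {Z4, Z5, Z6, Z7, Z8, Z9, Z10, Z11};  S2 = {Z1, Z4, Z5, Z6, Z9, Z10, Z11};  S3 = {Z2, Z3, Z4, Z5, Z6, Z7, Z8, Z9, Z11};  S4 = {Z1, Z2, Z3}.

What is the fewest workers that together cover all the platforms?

Take {S2, S3}. Their union is {Z1, Z2, Z3, Z4, Z5, Z6, Z7, Z8, Z9, Z10, Z11}, which is all 11 platforms.
No single worker has all 11 platforms (the largest, S3, has 9), so 2 is optimal.

2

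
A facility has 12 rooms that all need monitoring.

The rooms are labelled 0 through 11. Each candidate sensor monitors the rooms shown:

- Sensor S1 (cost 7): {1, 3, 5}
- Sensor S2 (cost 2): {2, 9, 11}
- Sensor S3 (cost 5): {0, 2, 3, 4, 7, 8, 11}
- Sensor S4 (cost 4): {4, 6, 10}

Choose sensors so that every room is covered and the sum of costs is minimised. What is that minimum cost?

S1, S2, S3, S4 together cover every room (S1 ∪ S2 ∪ S3 ∪ S4 = {0, 1, 2, 3, 4, 5, 6, 7, 8, 9, 10, 11}); total cost 7 + 2 + 5 + 4 = 18.
No covering selection has total cost below 18.

18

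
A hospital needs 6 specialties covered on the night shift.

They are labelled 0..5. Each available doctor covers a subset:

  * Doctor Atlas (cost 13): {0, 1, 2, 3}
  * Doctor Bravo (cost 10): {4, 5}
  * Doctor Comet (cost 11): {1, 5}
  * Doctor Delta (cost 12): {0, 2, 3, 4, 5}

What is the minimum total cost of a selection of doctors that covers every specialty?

23

Atlas, Bravo together cover every specialty (Atlas ∪ Bravo = {0, 1, 2, 3, 4, 5}); total cost 13 + 10 = 23.
No covering selection has total cost below 23.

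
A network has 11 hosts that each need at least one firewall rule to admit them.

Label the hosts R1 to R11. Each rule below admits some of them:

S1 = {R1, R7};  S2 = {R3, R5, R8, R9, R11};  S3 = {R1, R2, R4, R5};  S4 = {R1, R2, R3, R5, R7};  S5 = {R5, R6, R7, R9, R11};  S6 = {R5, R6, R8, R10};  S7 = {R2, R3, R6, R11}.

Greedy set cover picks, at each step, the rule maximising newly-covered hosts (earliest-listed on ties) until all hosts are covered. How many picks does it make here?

Greedy: pick S2 (covers 5 new) → pick S3 (covers 3 new) → pick S5 (covers 2 new) → pick S6 (covers 1 new). Total picks: 4.

4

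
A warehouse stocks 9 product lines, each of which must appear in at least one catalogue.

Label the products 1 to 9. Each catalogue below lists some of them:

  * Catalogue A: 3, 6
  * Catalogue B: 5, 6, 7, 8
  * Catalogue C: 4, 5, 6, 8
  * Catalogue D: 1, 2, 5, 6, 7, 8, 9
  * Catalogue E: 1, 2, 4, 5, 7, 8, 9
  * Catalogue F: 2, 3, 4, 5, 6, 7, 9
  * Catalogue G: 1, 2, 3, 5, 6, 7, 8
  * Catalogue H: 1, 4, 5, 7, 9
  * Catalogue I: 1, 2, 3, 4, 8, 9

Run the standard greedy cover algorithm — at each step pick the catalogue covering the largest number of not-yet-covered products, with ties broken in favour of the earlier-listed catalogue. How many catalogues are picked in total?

2

Greedy: pick D (covers 7 new) → pick F (covers 2 new). Total picks: 2.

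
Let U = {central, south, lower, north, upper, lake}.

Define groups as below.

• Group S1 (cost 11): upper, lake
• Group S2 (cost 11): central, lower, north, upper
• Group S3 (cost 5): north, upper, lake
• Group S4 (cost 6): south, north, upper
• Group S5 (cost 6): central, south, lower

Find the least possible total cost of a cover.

11

S3, S5 together cover every item (S3 ∪ S5 = {central, south, lower, north, upper, lake}); total cost 5 + 6 = 11.
No covering selection has total cost below 11.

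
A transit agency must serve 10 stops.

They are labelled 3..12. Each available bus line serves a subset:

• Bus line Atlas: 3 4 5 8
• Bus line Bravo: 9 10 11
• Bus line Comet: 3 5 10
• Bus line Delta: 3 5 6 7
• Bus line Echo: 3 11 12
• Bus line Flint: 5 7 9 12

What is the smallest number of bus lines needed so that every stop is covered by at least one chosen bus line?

Atlas and Bravo and Delta and Echo together: Atlas ∪ Bravo ∪ Delta ∪ Echo = {3, 4, 5, 6, 7, 8, 9, 10, 11, 12} — every stop is covered.
No 3 of the 6 bus lines cover everything (all 20 combinations miss at least one stop), so 4 is optimal.

4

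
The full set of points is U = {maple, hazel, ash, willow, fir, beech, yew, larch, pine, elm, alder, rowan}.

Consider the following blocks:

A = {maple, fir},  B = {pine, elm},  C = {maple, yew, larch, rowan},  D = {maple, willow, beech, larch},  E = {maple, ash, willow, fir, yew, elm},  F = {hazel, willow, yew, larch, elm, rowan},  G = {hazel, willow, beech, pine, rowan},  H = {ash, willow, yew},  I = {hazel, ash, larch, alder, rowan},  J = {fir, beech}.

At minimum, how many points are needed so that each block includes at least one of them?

T = {willow, fir, elm, rowan} meets every block (each contains at least one member of T), and |T| = 4.
No choice of 3 points meets every block, so 4 is the minimum.

4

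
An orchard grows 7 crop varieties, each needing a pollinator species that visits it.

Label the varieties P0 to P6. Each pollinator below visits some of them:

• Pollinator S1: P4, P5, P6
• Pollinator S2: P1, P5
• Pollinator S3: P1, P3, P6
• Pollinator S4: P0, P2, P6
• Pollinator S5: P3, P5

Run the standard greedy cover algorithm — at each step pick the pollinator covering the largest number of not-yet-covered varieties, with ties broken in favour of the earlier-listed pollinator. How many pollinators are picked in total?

3

Greedy: pick S1 (covers 3 new) → pick S3 (covers 2 new) → pick S4 (covers 2 new). Total picks: 3.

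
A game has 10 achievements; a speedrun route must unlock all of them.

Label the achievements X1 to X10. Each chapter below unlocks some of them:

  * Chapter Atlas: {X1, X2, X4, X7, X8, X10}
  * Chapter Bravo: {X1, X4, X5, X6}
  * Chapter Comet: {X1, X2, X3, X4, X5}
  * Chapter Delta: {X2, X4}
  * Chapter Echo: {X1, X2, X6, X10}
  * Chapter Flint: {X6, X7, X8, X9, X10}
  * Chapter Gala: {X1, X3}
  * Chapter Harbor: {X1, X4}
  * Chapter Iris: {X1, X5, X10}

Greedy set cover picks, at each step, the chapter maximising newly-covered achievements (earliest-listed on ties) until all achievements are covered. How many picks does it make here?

Greedy: pick Atlas (covers 6 new) → pick Bravo (covers 2 new) → pick Comet (covers 1 new) → pick Flint (covers 1 new). Total picks: 4.
(The true minimum cover uses only 2 chapters, so greedy is not optimal here.)

4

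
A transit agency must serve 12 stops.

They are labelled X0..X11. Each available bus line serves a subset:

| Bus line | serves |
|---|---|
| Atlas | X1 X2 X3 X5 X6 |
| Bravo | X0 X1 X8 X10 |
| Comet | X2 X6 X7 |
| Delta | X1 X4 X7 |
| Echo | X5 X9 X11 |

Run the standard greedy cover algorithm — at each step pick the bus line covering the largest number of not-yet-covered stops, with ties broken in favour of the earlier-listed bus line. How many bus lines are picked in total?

Greedy: pick Atlas (covers 5 new) → pick Bravo (covers 3 new) → pick Delta (covers 2 new) → pick Echo (covers 2 new). Total picks: 4.

4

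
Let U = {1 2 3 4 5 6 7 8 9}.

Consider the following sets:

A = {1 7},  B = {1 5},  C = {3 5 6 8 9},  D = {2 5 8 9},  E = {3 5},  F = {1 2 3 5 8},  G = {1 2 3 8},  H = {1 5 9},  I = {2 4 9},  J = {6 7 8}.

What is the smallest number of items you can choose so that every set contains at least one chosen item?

3

The 3 items {2, 5, 7} hit every set.
The sets B, I, J are pairwise disjoint, so any hitting set needs a separate item for each — at least 3. Hence 3 is optimal.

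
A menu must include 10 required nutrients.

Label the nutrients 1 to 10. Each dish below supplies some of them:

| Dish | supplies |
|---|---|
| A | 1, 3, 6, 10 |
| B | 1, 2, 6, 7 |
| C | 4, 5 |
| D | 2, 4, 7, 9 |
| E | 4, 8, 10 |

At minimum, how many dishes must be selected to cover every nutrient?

4

Take {A, C, D, E}. Their union is {1, 2, 3, 4, 5, 6, 7, 8, 9, 10}, which is all 10 nutrients.
No 3 of the 5 dishes cover everything (all 10 combinations miss at least one nutrient), so 4 is optimal.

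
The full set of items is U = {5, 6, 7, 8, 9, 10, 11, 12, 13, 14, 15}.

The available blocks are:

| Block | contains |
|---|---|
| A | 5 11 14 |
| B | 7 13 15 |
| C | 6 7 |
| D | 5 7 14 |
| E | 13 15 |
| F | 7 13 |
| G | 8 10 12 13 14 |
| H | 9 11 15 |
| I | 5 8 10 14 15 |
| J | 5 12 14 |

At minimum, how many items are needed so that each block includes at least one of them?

T = {7, 14, 15} meets every block (each contains at least one member of T), and |T| = 3.
The blocks F, H, J are pairwise disjoint, so any hitting set needs a separate item for each — at least 3. Hence 3 is optimal.

3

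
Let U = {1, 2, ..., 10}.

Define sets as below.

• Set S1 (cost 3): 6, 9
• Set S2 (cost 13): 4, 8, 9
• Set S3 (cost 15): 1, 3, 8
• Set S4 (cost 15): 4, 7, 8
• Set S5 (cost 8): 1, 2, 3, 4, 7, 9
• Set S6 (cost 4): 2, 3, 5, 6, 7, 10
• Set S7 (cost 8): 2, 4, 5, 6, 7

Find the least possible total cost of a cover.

S2, S5, S6 together cover every item (S2 ∪ S5 ∪ S6 = {1, 2, 3, 4, 5, 6, 7, 8, 9, 10}); total cost 13 + 8 + 4 = 25.
No covering selection has total cost below 25.

25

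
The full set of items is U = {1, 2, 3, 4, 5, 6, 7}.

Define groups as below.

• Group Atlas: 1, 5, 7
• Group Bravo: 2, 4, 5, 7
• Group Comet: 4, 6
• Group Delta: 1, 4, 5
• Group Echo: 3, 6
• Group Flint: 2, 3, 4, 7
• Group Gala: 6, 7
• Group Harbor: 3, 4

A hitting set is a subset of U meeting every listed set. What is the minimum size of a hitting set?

3

H = {3, 4, 7} meets every group (each contains at least one member of H), and |H| = 3.
No choice of 2 items meets every group, so 3 is the minimum.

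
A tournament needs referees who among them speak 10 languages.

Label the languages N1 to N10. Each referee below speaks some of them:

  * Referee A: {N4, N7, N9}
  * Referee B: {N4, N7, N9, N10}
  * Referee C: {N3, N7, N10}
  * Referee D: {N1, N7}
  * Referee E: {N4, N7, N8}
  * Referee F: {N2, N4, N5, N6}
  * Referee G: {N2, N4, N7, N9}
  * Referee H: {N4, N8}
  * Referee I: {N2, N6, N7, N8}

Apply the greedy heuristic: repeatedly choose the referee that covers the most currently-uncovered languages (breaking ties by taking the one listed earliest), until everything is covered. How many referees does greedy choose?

5

Greedy: pick B (covers 4 new) → pick F (covers 3 new) → pick C (covers 1 new) → pick D (covers 1 new) → pick E (covers 1 new). Total picks: 5.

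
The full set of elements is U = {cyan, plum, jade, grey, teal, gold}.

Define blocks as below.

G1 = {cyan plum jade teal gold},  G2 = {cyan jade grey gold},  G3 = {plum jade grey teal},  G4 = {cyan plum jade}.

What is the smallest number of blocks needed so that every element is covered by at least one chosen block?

2

G2 and G3 cover everything between them: the union {cyan, plum, jade, grey, teal, gold} is all of U.
No single block has all 6 elements (the largest, G1, has 5), so 2 is optimal.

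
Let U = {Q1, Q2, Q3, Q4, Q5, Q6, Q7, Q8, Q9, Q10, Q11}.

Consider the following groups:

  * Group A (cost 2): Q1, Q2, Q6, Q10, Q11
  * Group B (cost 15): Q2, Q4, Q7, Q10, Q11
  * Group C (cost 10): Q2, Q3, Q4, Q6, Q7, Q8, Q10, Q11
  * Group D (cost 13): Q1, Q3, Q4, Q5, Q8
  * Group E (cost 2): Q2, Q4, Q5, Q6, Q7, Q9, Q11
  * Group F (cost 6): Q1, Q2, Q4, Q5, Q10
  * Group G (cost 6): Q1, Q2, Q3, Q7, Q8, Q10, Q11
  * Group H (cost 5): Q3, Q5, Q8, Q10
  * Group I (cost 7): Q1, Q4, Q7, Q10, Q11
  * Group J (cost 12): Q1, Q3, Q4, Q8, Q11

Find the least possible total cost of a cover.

8

E, G together cover every element (E ∪ G = {Q1, Q2, Q3, Q4, Q5, Q6, Q7, Q8, Q9, Q10, Q11}); total cost 2 + 6 = 8.
The greedy pick E, A, H costs 9; no covering selection beats 8.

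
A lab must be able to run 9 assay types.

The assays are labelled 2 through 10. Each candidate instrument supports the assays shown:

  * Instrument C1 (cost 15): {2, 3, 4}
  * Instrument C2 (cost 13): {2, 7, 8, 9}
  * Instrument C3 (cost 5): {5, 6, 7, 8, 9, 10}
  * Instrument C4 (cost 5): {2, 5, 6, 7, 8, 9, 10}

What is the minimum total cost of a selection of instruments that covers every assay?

C1, C3 together cover every assay (C1 ∪ C3 = {2, 3, 4, 5, 6, 7, 8, 9, 10}); total cost 15 + 5 = 20.
No covering selection has total cost below 20.

20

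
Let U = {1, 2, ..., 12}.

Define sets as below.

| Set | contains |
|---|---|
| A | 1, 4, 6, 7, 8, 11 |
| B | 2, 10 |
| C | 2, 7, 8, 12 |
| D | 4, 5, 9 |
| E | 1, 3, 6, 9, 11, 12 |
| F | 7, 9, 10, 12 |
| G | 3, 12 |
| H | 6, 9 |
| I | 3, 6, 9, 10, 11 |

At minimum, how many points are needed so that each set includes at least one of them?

T = {8, 9, 10, 12} meets every set (each contains at least one member of T), and |T| = 4.
No choice of 3 points meets every set, so 4 is the minimum.

4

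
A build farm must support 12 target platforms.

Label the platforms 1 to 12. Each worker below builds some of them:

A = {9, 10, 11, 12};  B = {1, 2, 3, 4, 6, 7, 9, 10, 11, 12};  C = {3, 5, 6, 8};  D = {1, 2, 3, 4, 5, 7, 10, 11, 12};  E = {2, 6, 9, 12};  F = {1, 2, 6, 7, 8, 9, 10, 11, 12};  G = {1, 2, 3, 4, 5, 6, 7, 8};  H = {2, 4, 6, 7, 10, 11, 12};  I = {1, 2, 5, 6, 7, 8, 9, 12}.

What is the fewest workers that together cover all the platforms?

2

Take {B, C}. Their union is {1, 2, 3, 4, 5, 6, 7, 8, 9, 10, 11, 12}, which is all 12 platforms.
No single worker has all 12 platforms (the largest, B, has 10), so 2 is optimal.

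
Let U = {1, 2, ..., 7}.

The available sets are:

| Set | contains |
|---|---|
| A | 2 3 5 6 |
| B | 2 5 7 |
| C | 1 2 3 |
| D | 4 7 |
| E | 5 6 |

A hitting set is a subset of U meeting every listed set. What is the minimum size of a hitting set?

3

H = {2, 4, 5} meets every set (each contains at least one member of H), and |H| = 3.
The sets C, D, E are pairwise disjoint, so any hitting set needs a separate element for each — at least 3. Hence 3 is optimal.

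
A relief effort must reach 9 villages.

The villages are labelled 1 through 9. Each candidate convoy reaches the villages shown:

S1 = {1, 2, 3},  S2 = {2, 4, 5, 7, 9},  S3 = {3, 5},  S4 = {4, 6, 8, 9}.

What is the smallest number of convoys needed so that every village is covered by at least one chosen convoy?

Take {S1, S2, S4}. Their union is {1, 2, 3, 4, 5, 6, 7, 8, 9}, which is all 9 villages.
Only S1 contains 1, so S1 is forced; the remaining 6 villages need at least 2 more convoys (each remaining convoy adds at most 4) — so at least 3 convoys are needed, and 3 is optimal.

3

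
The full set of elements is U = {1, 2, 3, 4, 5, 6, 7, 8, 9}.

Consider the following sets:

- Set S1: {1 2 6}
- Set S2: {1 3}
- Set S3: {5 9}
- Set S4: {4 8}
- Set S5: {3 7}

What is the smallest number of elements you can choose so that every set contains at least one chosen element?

4

The 4 elements {1, 3, 5, 8} hit every set.
The sets S1, S3, S4, S5 are pairwise disjoint, so any hitting set needs a separate element for each — at least 4. Hence 4 is optimal.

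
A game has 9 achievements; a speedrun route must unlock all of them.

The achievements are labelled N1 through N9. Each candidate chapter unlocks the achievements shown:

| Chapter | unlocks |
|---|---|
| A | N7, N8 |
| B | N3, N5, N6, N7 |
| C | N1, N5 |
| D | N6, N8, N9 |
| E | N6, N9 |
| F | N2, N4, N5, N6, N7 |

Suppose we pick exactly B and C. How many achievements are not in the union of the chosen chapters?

4

Union of B, C = {N1, N3, N5, N6, N7}.
Not covered: N2, N4, N8, N9 — 4 achievements.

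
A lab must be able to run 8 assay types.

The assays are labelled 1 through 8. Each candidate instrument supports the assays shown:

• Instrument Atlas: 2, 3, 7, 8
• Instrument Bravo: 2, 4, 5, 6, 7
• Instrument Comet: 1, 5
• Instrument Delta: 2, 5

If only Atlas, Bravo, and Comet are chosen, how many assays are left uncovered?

Union of Atlas, Bravo, Comet = {1, 2, 3, 4, 5, 6, 7, 8} — that's every assay, so 0 are uncovered.

0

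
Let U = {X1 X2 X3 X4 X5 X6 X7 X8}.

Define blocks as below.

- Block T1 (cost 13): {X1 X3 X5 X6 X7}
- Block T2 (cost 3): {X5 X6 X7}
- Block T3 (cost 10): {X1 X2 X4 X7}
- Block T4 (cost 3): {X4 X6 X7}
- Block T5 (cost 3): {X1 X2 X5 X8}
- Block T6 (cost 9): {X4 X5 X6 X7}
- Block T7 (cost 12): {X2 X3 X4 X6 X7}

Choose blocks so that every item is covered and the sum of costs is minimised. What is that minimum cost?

15

T5, T7 together cover every item (T5 ∪ T7 = {X1, X2, X3, X4, X5, X6, X7, X8}); total cost 3 + 12 = 15.
The greedy pick T5, T4, T7 costs 18; no covering selection beats 15.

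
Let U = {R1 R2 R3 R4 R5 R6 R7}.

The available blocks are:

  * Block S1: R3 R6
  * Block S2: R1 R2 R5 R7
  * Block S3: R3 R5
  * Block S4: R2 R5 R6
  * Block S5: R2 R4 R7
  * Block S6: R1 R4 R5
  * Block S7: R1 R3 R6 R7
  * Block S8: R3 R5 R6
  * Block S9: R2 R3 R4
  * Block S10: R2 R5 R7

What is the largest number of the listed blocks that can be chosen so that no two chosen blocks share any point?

S3, S5 are pairwise disjoint (S3={R3,R5}; S5={R2,R4,R7}).
Every remaining block overlaps one of these, and no 3 of the listed blocks are pairwise disjoint, so 2 is the maximum.

2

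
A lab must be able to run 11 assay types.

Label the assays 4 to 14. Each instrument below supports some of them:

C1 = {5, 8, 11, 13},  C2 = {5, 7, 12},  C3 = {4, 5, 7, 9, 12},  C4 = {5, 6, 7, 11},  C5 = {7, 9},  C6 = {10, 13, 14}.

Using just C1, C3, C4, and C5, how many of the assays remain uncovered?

Union of C1, C3, C4, C5 = {4, 5, 6, 7, 8, 9, 11, 12, 13}.
Not covered: 10, 14 — 2 assays.

2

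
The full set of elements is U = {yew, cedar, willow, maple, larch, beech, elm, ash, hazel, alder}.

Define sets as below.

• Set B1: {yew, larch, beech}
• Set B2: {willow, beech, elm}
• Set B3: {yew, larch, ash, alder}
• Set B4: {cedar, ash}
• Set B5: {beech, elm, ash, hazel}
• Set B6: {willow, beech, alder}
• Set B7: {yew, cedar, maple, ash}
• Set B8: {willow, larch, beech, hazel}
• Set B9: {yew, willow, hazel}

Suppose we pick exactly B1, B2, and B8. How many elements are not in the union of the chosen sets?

Union of B1, B2, B8 = {yew, willow, larch, beech, elm, hazel}.
Not covered: cedar, maple, ash, alder — 4 elements.

4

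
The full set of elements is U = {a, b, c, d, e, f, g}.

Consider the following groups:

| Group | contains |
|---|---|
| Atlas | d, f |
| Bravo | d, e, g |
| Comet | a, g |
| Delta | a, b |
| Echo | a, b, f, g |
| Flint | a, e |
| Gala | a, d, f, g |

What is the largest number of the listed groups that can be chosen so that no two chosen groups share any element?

Atlas, Delta are pairwise disjoint (Atlas={d,f}; Delta={a,b}).
Every remaining group overlaps one of these, and no 3 of the listed groups are pairwise disjoint, so 2 is the maximum.

2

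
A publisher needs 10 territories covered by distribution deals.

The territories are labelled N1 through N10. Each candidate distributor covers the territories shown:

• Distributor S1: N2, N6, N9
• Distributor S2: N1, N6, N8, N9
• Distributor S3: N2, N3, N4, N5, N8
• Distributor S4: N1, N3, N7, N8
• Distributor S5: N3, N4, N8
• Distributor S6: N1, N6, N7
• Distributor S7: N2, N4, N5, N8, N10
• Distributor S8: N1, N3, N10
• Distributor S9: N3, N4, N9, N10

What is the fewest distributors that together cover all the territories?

3

Take {S1, S4, S7}. Their union is {N1, N2, N3, N4, N5, N6, N7, N8, N9, N10}, which is all 10 territories.
No 2 of the 9 distributors cover everything (all 36 combinations miss at least one territory), so 3 is optimal.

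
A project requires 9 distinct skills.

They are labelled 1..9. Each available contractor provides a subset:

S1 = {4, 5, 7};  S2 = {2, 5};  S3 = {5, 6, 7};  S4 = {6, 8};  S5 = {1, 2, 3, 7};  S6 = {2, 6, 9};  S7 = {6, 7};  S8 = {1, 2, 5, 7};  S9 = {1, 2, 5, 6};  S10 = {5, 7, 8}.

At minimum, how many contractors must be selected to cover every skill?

S1 and S4 and S5 and S6 together: S1 ∪ S4 ∪ S5 ∪ S6 = {1, 2, 3, 4, 5, 6, 7, 8, 9} — every skill is covered.
Only S5 contains 3, so S5 is forced; the remaining 5 skills need at least 3 more contractors (each remaining contractor adds at most 2) — so at least 4 contractors are needed, and 4 is optimal.

4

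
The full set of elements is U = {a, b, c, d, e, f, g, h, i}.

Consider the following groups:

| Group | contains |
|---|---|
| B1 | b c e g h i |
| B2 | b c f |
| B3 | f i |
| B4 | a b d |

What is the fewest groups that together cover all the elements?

3

B1 and B3 and B4 together: B1 ∪ B3 ∪ B4 = {a, b, c, d, e, f, g, h, i} — every element is covered.
Only B4 contains a, so B4 is forced; the remaining 6 elements need at least 2 more groups (each remaining group adds at most 5) — so at least 3 groups are needed, and 3 is optimal.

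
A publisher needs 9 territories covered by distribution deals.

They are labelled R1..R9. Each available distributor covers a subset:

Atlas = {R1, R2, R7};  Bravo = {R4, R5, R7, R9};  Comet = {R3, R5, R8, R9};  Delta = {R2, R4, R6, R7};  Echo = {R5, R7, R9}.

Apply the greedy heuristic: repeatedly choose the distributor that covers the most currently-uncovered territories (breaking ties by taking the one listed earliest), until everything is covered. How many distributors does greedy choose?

Greedy: pick Bravo (covers 4 new) → pick Atlas (covers 2 new) → pick Comet (covers 2 new) → pick Delta (covers 1 new). Total picks: 4.
(The true minimum cover uses only 3 distributors, so greedy is not optimal here.)

4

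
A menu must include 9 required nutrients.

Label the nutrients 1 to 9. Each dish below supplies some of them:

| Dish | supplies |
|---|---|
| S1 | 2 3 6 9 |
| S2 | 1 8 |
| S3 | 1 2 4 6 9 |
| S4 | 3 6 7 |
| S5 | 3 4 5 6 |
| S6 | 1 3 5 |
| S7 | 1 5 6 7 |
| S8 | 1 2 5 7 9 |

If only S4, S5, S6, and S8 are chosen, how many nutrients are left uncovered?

1

Union of S4, S5, S6, S8 = {1, 2, 3, 4, 5, 6, 7, 9}.
Not covered: 8 — 1 nutrient.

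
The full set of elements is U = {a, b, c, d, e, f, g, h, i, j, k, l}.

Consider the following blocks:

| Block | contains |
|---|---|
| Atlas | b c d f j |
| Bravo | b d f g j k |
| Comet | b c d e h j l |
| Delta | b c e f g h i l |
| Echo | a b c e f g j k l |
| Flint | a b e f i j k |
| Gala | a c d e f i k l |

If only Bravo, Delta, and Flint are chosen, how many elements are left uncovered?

0

Union of Bravo, Delta, Flint = {a, b, c, d, e, f, g, h, i, j, k, l} — that's every element, so 0 are uncovered.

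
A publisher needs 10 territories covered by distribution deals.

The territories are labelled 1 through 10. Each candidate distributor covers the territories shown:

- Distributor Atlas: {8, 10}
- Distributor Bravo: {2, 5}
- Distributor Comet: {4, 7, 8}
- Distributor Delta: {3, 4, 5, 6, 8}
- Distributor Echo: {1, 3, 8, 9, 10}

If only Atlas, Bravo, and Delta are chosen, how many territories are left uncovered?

Union of Atlas, Bravo, Delta = {2, 3, 4, 5, 6, 8, 10}.
Not covered: 1, 7, 9 — 3 territories.

3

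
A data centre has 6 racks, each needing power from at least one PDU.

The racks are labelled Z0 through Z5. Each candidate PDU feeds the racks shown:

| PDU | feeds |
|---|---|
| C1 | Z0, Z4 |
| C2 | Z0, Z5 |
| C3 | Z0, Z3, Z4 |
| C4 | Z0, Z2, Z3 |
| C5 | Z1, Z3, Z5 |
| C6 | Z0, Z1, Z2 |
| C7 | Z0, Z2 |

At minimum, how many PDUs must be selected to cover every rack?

Take {C3, C5, C6}. Their union is {Z0, Z1, Z2, Z3, Z4, Z5}, which is all 6 racks.
No 2 of the 7 PDUs cover everything (all 21 combinations miss at least one rack), so 3 is optimal.

3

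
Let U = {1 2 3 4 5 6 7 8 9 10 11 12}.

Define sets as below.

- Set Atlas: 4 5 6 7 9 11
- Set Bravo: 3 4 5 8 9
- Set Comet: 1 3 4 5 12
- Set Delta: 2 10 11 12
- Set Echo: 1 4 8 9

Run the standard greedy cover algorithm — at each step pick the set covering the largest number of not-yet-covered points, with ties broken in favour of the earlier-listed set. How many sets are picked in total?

4

Greedy: pick Atlas (covers 6 new) → pick Comet (covers 3 new) → pick Delta (covers 2 new) → pick Bravo (covers 1 new). Total picks: 4.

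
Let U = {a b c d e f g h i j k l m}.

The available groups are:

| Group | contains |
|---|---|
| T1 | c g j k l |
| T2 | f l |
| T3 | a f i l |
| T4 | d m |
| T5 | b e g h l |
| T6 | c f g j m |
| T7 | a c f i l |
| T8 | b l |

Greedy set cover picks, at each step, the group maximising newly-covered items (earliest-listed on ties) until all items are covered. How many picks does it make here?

4

Greedy: pick T1 (covers 5 new) → pick T3 (covers 3 new) → pick T5 (covers 3 new) → pick T4 (covers 2 new). Total picks: 4.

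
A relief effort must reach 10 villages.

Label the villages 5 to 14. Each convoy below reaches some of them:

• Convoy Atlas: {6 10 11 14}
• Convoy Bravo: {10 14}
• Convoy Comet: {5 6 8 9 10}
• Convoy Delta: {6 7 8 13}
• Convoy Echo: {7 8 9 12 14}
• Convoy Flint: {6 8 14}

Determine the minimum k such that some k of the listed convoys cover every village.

4

Take {Atlas, Comet, Delta, Echo}. Their union is {5, 6, 7, 8, 9, 10, 11, 12, 13, 14}, which is all 10 villages.
No 3 of the 6 convoys cover everything (all 20 combinations miss at least one village), so 4 is optimal.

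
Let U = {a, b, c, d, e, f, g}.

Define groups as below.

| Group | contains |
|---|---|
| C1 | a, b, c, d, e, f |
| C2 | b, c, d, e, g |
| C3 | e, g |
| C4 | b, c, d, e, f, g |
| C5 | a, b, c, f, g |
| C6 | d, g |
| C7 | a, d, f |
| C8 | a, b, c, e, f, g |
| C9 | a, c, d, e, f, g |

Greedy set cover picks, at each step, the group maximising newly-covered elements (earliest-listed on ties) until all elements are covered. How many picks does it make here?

2

Greedy: pick C1 (covers 6 new) → pick C2 (covers 1 new). Total picks: 2.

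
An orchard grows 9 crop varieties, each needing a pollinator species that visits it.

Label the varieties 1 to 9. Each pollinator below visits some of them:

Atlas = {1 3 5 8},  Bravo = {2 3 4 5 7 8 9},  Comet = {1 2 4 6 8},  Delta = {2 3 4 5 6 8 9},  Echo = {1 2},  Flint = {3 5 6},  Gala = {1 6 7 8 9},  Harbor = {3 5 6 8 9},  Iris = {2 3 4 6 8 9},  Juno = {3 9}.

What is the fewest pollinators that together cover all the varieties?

2

Bravo and Comet together: Bravo ∪ Comet = {1, 2, 3, 4, 5, 6, 7, 8, 9} — every variety is covered.
No single pollinator has all 9 varieties (the largest, Bravo, has 7), so 2 is optimal.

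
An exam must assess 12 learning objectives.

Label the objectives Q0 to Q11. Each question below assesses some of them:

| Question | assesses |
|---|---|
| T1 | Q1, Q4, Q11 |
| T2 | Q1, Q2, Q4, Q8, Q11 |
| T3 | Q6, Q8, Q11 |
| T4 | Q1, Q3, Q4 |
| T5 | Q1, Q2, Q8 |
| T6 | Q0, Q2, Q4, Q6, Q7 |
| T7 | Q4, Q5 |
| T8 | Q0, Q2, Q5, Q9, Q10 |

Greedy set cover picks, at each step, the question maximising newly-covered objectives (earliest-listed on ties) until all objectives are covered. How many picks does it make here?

Greedy: pick T2 (covers 5 new) → pick T8 (covers 4 new) → pick T6 (covers 2 new) → pick T4 (covers 1 new). Total picks: 4.

4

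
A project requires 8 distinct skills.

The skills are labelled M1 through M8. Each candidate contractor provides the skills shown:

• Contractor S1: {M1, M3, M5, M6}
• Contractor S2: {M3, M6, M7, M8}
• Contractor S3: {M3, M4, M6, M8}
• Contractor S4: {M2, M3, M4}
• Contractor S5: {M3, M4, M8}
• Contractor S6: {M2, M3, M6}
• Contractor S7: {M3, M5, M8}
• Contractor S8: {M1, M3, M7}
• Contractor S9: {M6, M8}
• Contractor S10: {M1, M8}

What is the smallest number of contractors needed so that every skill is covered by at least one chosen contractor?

3

Take {S1, S2, S4}. Their union is {M1, M2, M3, M4, M5, M6, M7, M8}, which is all 8 skills.
No 2 of the 10 contractors cover everything (all 45 combinations miss at least one skill), so 3 is optimal.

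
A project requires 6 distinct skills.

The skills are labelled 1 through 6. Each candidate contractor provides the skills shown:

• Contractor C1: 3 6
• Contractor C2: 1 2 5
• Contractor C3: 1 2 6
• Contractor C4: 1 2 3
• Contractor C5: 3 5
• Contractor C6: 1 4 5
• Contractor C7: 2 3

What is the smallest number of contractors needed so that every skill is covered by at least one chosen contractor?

Take {C3, C5, C6}. Their union is {1, 2, 3, 4, 5, 6}, which is all 6 skills.
Only C6 contains 4, so C6 is forced; the remaining 3 skills need at least 2 more contractors (each remaining contractor adds at most 2) — so at least 3 contractors are needed, and 3 is optimal.

3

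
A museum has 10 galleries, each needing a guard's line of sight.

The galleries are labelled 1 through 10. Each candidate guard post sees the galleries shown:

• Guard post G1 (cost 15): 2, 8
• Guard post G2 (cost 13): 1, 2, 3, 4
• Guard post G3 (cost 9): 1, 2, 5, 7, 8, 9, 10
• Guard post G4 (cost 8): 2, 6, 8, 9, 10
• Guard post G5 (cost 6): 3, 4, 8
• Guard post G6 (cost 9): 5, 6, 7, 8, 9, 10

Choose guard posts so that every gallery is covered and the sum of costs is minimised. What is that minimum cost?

22

G2, G6 together cover every gallery (G2 ∪ G6 = {1, 2, 3, 4, 5, 6, 7, 8, 9, 10}); total cost 13 + 9 = 22.
The greedy pick G3, G5, G4 costs 23; no covering selection beats 22.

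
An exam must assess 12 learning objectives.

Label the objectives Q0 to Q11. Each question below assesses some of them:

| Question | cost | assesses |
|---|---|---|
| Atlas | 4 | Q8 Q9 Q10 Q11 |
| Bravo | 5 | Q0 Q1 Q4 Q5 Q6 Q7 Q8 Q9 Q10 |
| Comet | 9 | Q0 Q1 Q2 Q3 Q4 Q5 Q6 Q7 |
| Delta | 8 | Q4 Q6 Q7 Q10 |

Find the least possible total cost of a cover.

Atlas, Comet together cover every objective (Atlas ∪ Comet = {Q0, Q1, Q2, Q3, Q4, Q5, Q6, Q7, Q8, Q9, Q10, Q11}); total cost 4 + 9 = 13.
The greedy pick Bravo, Atlas, Comet costs 18; no covering selection beats 13.

13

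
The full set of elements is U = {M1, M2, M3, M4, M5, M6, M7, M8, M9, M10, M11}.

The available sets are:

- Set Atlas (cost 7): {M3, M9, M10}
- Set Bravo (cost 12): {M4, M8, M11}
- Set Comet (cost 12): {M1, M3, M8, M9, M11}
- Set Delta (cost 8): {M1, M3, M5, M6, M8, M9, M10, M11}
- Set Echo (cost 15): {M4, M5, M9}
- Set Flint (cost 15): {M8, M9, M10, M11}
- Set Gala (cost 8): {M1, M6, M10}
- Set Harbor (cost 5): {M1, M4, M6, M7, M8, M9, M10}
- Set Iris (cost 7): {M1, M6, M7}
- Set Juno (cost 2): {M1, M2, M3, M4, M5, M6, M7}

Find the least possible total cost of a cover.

Delta, Juno together cover every element (Delta ∪ Juno = {M1, M2, M3, M4, M5, M6, M7, M8, M9, M10, M11}); total cost 8 + 2 = 10.
The greedy pick Juno, Harbor, Delta costs 15; no covering selection beats 10.

10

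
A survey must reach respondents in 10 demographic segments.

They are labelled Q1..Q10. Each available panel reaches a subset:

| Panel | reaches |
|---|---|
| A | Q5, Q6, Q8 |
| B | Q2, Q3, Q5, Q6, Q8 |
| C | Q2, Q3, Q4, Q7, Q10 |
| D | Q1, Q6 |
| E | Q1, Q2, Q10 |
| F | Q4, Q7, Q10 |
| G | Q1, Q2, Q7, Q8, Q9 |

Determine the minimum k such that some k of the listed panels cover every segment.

3

B and F and G together: B ∪ F ∪ G = {Q1, Q2, Q3, Q4, Q5, Q6, Q7, Q8, Q9, Q10} — every segment is covered.
Only G contains Q9, so G is forced; the remaining 5 segments need at least 2 more panels (each remaining panel adds at most 3) — so at least 3 panels are needed, and 3 is optimal.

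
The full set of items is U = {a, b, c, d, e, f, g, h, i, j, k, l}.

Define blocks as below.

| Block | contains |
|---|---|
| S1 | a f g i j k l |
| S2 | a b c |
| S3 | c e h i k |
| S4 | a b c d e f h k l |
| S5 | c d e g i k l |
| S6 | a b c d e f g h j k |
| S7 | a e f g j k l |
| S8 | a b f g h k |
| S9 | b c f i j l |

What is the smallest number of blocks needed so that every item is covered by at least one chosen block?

S1 and S4 together: S1 ∪ S4 = {a, b, c, d, e, f, g, h, i, j, k, l} — every item is covered.
No single block has all 12 items (the largest, S6, has 10), so 2 is optimal.

2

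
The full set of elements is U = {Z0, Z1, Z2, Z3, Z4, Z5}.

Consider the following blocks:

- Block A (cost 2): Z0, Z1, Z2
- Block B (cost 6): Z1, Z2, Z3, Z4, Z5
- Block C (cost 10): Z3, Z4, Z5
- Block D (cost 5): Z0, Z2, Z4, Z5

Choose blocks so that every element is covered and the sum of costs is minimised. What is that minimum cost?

A, B together cover every element (A ∪ B = {Z0, Z1, Z2, Z3, Z4, Z5}); total cost 2 + 6 = 8.
No covering selection has total cost below 8.

8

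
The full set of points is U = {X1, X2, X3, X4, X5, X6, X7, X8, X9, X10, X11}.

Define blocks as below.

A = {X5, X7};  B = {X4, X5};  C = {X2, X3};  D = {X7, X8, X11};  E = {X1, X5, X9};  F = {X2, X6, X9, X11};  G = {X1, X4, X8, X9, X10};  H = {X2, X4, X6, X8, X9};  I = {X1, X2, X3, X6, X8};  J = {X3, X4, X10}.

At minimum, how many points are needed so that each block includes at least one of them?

T = {X2, X5, X7, X10} meets every block (each contains at least one member of T), and |T| = 4.
No choice of 3 points meets every block, so 4 is the minimum.

4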